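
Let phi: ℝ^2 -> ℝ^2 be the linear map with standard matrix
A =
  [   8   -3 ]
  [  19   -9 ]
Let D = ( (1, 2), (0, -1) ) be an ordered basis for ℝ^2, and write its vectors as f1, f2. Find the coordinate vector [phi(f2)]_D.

Column 2 of [phi]_D is the D-coordinate vector of phi(f2).
In standard coordinates phi(f2) = A f2 = (3, 9).
Converting to D: (3, 9) = 3f1 - 3f2, so the coordinate vector is (3, -3).

(3, -3)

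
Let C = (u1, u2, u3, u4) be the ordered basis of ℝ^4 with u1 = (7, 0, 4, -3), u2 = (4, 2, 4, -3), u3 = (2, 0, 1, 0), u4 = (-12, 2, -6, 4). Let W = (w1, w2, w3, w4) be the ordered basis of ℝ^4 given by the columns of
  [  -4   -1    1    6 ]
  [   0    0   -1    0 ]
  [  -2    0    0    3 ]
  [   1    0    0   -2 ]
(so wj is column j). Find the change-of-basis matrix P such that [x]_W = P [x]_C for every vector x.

Take x = uj: its C-coordinates are the j-th standard unit vector, so P e_j — column j of P — equals [uj]_W.
u1 = w1 + w2 + 0·w3 + 2w4, giving column 1 = (1, 1, 0, 2); repeating for each j gives P = [[1, 1, -2, 0], [1, 2, 0, -2], [0, -2, 0, -2], [2, 2, -1, -2]].

[[1, 1, -2, 0], [1, 2, 0, -2], [0, -2, 0, -2], [2, 2, -1, -2]]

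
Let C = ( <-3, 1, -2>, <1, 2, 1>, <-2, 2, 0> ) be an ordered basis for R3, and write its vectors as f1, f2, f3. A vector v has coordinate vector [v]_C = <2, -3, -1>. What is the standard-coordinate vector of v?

The coordinates say v = 2f1 - 3f2 - f3; adding the scaled basis vectors gives <-7, -6, -7>.

<-7, -6, -7>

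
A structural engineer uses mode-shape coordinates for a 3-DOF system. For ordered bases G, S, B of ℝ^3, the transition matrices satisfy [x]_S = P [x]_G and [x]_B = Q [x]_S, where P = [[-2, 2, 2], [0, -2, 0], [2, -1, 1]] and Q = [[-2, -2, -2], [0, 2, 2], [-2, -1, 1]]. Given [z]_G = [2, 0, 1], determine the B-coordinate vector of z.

Apply P to get S-coordinates [-2, 0, 5], then Q to get B-coordinates.
The result is [z]_B = [-6, 10, 9].

[-6, 10, 9]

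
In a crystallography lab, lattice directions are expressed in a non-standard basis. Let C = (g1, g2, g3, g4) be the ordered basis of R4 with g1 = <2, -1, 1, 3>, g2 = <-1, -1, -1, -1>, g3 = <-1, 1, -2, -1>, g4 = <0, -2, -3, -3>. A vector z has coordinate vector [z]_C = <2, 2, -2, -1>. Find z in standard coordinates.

z = M [z]_C, where M has columns g1, ..., g4.
Carrying out the matrix-vector product, z = <4, -4, 7, 9>.

<4, -4, 7, 9>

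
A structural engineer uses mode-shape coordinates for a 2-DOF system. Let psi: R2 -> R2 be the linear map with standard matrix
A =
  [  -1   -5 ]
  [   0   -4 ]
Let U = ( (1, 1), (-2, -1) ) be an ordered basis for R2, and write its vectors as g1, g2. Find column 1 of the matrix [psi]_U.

Compute psi(g1) = A g1 = (-6, -4) in standard coordinates.
Then write this in U-coordinates: solve for y in y_1 g1 + y_2 g2 = (-6, -4).
This gives y = (-2, 2), which is column 1 of [psi]_U.

(-2, 2)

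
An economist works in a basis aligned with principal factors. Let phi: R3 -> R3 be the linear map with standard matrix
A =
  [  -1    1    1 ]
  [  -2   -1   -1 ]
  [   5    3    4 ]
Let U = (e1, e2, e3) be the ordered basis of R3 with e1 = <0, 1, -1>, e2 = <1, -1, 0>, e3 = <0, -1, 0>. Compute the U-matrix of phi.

[[1, -2, 3], [0, -2, -1], [1, 1, 3]]

With P the matrix whose columns are e1, ..., e3, [phi]_U = P^(-1) A P.
Column by column: phi(e1) = A e1 = <0, 0, -1>; its U-coordinates <1, 0, 1> give column 1.
Continuing for each basis vector yields [phi]_U = [[1, -2, 3], [0, -2, -1], [1, 1, 3]].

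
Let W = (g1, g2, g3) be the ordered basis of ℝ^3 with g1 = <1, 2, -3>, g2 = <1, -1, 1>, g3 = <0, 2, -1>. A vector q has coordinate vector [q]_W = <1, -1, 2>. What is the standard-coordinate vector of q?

q = M [q]_W, where M has columns g1, ..., g3.
Carrying out the matrix-vector product, q = <0, 7, -6>.

<0, 7, -6>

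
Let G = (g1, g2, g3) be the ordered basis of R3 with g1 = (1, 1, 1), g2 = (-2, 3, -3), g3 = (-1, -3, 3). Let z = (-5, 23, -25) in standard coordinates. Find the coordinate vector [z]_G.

(-1, 4, -4)

Write z = c_1 g1 + ... + c_3 g3 and solve for the c_i.
Solving this 3x3 system gives c = (-1, 4, -4).
Check: -g1 + 4g2 - 4g3 = (-5, 23, -25).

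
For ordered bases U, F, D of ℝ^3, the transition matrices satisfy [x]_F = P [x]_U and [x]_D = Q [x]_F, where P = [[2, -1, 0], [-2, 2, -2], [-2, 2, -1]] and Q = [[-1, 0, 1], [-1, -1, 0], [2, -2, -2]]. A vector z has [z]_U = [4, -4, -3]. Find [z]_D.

[-25, -2, 70]

Apply P to get F-coordinates [12, -10, -13], then Q to get D-coordinates.
The result is [z]_D = [-25, -2, 70].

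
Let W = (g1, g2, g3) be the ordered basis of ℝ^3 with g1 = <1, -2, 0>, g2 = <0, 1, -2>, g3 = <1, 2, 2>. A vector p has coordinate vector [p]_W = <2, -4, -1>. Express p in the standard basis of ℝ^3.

<1, -10, 6>

By definition p = 2g1 - 4g2 - g3.
Summing componentwise gives <1, -10, 6>.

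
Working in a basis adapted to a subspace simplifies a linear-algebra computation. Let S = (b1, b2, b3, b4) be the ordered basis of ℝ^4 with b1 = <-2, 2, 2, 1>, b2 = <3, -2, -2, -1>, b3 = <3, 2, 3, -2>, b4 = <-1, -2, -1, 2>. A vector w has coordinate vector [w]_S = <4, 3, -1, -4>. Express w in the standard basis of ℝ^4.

<2, 8, 3, -5>

The coordinates say w = 4b1 + 3b2 - b3 - 4b4; adding the scaled basis vectors gives <2, 8, 3, -5>.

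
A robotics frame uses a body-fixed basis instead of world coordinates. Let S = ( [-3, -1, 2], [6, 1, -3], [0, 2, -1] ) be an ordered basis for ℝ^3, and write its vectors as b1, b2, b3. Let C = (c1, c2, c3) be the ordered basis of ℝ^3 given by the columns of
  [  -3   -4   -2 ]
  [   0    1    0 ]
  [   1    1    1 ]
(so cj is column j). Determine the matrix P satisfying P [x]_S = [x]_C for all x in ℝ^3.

Column j of P is [bj]_C, since P maps S-coordinates to C-coordinates.
Expressing b1 in C: b1 = c1 - c2 + 2c3, so column 1 of P is [1, -1, 2].
Doing the same for each bj gives P = [[1, -2, -2], [-1, 1, 2], [2, -2, -1]].

[[1, -2, -2], [-1, 1, 2], [2, -2, -1]]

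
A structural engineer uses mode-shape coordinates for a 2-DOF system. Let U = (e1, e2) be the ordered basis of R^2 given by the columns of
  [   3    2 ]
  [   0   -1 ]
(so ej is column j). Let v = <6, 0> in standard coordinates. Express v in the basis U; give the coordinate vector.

<2, 0>

[v]_U is the unique c with M c = v, where M has columns e1, e2.
System: 3c_1 + 2c_2 = 6, 0c_1 - c_2 = 0; solving gives c_1 = 2, c_2 = 0.
Check: 2e1 + 0·e2 = <6, 0>.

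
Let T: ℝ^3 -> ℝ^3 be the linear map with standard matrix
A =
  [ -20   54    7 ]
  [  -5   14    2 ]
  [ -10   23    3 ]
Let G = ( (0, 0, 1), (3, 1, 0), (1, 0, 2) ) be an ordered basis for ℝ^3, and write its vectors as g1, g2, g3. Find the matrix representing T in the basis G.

With P the matrix whose columns are g1, ..., g3, [T]_G = P^(-1) A P.
Column by column: T(g1) = A g1 = (7, 2, 3); its G-coordinates (1, 2, 1) give column 1.
Continuing for each basis vector yields [T]_G = [[1, -1, 2], [2, -1, -1], [1, -3, -3]].

[[1, -1, 2], [2, -1, -1], [1, -3, -3]]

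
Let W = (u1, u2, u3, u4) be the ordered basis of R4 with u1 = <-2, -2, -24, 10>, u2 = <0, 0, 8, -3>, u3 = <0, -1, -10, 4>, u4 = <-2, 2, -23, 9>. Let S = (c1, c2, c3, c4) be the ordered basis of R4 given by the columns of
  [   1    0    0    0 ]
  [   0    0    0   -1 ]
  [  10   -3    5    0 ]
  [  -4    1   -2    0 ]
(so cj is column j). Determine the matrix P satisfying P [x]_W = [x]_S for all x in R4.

Let M have columns uj and N have columns cj. Then for every x, N [x]_S = x = M [x]_W, so P = N^(-1) M.
Since det N = -1, N^(-1) has integer entries; multiplying gives P = [[-2, 0, 0, -2], [-2, -1, 0, 1], [-2, 1, -2, 0], [2, 0, 1, -2]].

[[-2, 0, 0, -2], [-2, -1, 0, 1], [-2, 1, -2, 0], [2, 0, 1, -2]]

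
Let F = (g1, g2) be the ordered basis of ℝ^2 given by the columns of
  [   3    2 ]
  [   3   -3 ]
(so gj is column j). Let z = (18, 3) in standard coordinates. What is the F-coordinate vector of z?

(4, 3)

[z]_F is the unique c with M c = z, where M has columns g1, g2.
System: 3c_1 + 2c_2 = 18, 3c_1 - 3c_2 = 3; solving gives c_1 = 4, c_2 = 3.
Check: 4g1 + 3g2 = (18, 3).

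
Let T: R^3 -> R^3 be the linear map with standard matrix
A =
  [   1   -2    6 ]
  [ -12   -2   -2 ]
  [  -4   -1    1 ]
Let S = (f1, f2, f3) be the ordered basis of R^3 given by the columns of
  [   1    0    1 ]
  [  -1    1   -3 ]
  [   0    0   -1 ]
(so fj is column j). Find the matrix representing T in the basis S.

The j-th column of [T]_S is [T(fj)]_S.
T(f1) = A f1 = [3, -10, -3] = 0·f1 - f2 + 3f3, so column 1 is [0, -1, 3].
Repeating for f2, f3 and assembling the columns gives [[0, -3, -1], [-1, -2, 1], [3, 1, 2]].

[[0, -3, -1], [-1, -2, 1], [3, 1, 2]]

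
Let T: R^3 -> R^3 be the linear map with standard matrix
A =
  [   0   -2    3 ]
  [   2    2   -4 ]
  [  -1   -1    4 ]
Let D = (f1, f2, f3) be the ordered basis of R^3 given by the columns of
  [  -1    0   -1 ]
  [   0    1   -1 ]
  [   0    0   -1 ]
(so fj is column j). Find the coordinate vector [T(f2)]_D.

<1, 3, 1>

Column 2 of [T]_D is the D-coordinate vector of T(f2).
In standard coordinates T(f2) = A f2 = <-2, 2, -1>.
Converting to D: <-2, 2, -1> = f1 + 3f2 + f3, so the coordinate vector is <1, 3, 1>.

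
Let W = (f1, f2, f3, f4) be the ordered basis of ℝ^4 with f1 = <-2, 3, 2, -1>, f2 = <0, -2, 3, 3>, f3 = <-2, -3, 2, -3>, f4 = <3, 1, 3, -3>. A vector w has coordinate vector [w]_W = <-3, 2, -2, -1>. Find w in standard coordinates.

The coordinates say w = -3f1 + 2f2 - 2f3 - f4; adding the scaled basis vectors gives <7, -8, -7, 18>.

<7, -8, -7, 18>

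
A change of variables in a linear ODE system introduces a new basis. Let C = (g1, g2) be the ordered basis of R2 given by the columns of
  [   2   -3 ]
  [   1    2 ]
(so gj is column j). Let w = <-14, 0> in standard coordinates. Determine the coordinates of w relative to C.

<-4, 2>

We seek scalars with c_1 g1 + c_2 g2 = w; equivalently solve M c = w where the columns of M are g1, g2.
System: 2c_1 - 3c_2 = -14, c_1 + 2c_2 = 0; solving gives c_1 = -4, c_2 = 2.
Check: -4g1 + 2g2 = <-14, 0>.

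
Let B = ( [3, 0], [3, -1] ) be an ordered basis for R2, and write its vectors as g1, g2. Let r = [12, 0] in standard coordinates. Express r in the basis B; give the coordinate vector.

We seek scalars with c_1 g1 + c_2 g2 = r; equivalently solve M c = r where the columns of M are g1, g2.
System: 3c_1 + 3c_2 = 12, 0c_1 - c_2 = 0; solving gives c_1 = 4, c_2 = 0.
Check: 4g1 + 0·g2 = [12, 0].

[4, 0]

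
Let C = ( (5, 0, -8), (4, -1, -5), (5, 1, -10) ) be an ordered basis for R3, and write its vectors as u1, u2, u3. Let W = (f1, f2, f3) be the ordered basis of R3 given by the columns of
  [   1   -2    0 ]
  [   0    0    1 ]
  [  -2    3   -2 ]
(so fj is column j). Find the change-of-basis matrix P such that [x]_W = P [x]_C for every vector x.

Take x = uj: its C-coordinates are the j-th standard unit vector, so P e_j — column j of P — equals [uj]_W.
u1 = f1 - 2f2 + 0·f3, giving column 1 = (1, -2, 0); repeating for each j gives P = [[1, 2, 1], [-2, -1, -2], [0, -1, 1]].

[[1, 2, 1], [-2, -1, -2], [0, -1, 1]]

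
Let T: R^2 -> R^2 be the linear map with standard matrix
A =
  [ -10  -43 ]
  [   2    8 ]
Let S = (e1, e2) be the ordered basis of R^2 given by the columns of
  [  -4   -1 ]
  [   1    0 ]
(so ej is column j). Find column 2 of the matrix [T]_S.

(-2, -2)

Column 2 of [T]_S is the S-coordinate vector of T(e2).
In standard coordinates T(e2) = A e2 = (10, -2).
Converting to S: (10, -2) = -2e1 - 2e2, so the coordinate vector is (-2, -2).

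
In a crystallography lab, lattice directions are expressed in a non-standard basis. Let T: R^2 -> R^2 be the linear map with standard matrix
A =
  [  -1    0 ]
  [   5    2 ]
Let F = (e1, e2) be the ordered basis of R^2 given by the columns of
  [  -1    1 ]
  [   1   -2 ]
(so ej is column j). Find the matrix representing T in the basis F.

[[1, 1], [2, 0]]

Let P have columns e1, e2. Then [T]_F = P^(-1) A P.
Here det P = 1, so P^(-1) is integer; computing A P first and then P^(-1)(A P) gives [[1, 1], [2, 0]].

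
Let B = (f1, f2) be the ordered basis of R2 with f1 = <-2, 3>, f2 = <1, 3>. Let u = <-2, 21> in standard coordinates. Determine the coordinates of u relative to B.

We seek scalars with c_1 f1 + c_2 f2 = u; equivalently solve M c = u where the columns of M are f1, f2.
System: -2c_1 + c_2 = -2, 3c_1 + 3c_2 = 21; solving gives c_1 = 3, c_2 = 4.
Check: 3f1 + 4f2 = <-2, 21>.

<3, 4>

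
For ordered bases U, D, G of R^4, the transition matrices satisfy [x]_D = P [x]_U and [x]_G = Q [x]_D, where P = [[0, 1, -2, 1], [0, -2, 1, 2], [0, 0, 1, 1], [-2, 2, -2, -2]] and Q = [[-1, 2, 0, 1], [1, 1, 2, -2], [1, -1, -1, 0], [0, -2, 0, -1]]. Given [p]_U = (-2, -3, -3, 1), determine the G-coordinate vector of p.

(8, 1, 1, -12)

Composing the changes, [p]_G = Q P [p]_U.
Q P = [[-2, -3, 2, 1], [4, -5, 5, 9], [0, 3, -4, -2], [2, 2, 0, -2]]; applying this to (-2, -3, -3, 1) gives (8, 1, 1, -12).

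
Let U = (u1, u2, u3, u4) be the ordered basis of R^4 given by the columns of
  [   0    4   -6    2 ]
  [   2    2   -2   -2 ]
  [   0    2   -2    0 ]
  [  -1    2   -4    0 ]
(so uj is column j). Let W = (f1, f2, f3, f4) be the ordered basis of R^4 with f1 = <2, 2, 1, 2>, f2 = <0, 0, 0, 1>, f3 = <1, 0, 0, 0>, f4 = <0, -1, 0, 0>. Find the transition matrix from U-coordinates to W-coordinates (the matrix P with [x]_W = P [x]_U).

[[0, 2, -2, 0], [-1, -2, 0, 0], [0, 0, -2, 2], [-2, 2, -2, 2]]

Let M have columns uj and N have columns fj. Then for every x, N [x]_W = x = M [x]_U, so P = N^(-1) M.
Since det N = -1, N^(-1) has integer entries; multiplying gives P = [[0, 2, -2, 0], [-1, -2, 0, 0], [0, 0, -2, 2], [-2, 2, -2, 2]].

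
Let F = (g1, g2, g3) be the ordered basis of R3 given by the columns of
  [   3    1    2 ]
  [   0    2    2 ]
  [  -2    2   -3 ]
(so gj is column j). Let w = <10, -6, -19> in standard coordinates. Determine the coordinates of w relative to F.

Write w = c_1 g1 + ... + c_3 g3 and solve for the c_i.
Row-reducing the augmented matrix [M | w] gives c = (4, -4, 1).
Check: 4g1 - 4g2 + g3 = <10, -6, -19>.

<4, -4, 1>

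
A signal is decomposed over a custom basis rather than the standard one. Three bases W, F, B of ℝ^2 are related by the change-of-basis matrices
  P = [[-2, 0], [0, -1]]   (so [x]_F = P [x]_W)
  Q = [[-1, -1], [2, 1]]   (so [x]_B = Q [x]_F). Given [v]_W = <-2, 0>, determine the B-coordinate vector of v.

<-4, 8>

Apply P to get F-coordinates <4, 0>, then Q to get B-coordinates.
The result is [v]_B = <-4, 8>.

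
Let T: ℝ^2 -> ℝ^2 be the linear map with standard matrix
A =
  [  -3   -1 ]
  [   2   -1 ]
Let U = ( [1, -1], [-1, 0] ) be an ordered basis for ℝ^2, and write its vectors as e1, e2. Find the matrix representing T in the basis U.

Let P have columns e1, e2. Then [T]_U = P^(-1) A P.
Here det P = -1, so P^(-1) is integer; computing A P first and then P^(-1)(A P) gives [[-3, 2], [-1, -1]].

[[-3, 2], [-1, -1]]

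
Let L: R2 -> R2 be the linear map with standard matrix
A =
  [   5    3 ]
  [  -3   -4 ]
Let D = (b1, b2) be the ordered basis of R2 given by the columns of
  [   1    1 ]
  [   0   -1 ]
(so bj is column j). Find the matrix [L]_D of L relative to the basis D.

[[2, 3], [3, -1]]

Let P have columns b1, b2. Then [L]_D = P^(-1) A P.
Here det P = -1, so P^(-1) is integer; computing A P first and then P^(-1)(A P) gives [[2, 3], [3, -1]].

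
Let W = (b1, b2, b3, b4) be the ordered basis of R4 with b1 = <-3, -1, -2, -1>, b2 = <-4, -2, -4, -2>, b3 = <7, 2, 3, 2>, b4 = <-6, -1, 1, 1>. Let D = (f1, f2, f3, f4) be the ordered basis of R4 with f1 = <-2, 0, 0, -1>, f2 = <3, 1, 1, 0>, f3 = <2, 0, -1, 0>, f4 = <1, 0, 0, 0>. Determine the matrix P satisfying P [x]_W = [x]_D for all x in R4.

[[1, 2, -2, -1], [-1, -2, 2, -1], [1, 2, -1, -2], [0, 2, -1, -1]]

Column j of P is [bj]_D, since P maps W-coordinates to D-coordinates.
Expressing b1 in D: b1 = f1 - f2 + f3 + 0·f4, so column 1 of P is <1, -1, 1, 0>.
Doing the same for each bj gives P = [[1, 2, -2, -1], [-1, -2, 2, -1], [1, 2, -1, -2], [0, 2, -1, -1]].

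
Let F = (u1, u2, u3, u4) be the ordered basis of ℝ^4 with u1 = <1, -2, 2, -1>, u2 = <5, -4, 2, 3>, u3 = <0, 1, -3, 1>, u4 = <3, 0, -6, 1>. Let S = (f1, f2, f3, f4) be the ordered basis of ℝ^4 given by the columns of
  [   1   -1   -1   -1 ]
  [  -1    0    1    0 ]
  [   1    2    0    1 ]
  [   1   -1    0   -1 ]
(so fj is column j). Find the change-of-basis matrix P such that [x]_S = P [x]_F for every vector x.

[[0, 2, 0, -2], [1, 1, -2, -1], [-2, -2, 1, -2], [0, -2, 1, -2]]

Let M have columns uj and N have columns fj. Then for every x, N [x]_S = x = M [x]_F, so P = N^(-1) M.
Since det N = -1, N^(-1) has integer entries; multiplying gives P = [[0, 2, 0, -2], [1, 1, -2, -1], [-2, -2, 1, -2], [0, -2, 1, -2]].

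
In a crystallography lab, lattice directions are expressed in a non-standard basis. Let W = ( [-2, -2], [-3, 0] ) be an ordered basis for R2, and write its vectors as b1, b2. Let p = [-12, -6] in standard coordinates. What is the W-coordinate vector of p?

[p]_W is the unique c with M c = p, where M has columns b1, b2.
System: -2c_1 - 3c_2 = -12, -2c_1 + 0c_2 = -6; solving gives c_1 = 3, c_2 = 2.
Check: 3b1 + 2b2 = [-12, -6].

[3, 2]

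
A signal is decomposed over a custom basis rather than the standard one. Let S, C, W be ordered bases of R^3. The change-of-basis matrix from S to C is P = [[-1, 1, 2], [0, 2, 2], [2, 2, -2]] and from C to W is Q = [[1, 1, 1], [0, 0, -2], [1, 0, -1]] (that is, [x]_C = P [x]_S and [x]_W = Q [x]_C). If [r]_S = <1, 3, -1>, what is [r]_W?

First [r]_C = P [r]_S = <0, 4, 10>.
Then [r]_W = Q [r]_C = <14, -20, -10>.

<14, -20, -10>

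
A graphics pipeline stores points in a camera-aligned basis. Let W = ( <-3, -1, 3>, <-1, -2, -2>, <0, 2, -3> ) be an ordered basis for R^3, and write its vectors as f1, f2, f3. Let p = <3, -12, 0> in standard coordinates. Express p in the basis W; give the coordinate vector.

<-2, 3, -4>

[p]_W is the unique c with M c = p, where M has columns f1, ..., f3.
Solving this 3x3 system gives c = (-2, 3, -4).
Check: -2f1 + 3f2 - 4f3 = <3, -12, 0>.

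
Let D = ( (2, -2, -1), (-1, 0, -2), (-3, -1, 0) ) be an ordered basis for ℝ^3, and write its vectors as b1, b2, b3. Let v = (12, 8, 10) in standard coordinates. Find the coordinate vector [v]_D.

Write v = c_1 b1 + ... + c_3 b3 and solve for the c_i.
Gaussian elimination on [M | v] yields c = (-2, -4, -4).
Check: -2b1 - 4b2 - 4b3 = (12, 8, 10).

(-2, -4, -4)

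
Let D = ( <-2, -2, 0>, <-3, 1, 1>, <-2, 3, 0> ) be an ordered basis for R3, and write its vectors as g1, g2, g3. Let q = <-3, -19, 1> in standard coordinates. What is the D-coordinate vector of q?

Write q = c_1 g1 + ... + c_3 g3 and solve for the c_i.
Solving this 3x3 system gives c = (4, 1, -4).
Check: 4g1 + g2 - 4g3 = <-3, -19, 1>.

<4, 1, -4>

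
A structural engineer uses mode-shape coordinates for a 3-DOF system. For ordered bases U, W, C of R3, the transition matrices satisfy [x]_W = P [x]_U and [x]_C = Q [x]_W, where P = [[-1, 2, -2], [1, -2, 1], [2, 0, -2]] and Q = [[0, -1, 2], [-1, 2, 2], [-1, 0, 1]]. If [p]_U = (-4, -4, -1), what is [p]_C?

(-15, -4, -4)

First [p]_W = P [p]_U = (-2, 3, -6).
Then [p]_C = Q [p]_W = (-15, -4, -4).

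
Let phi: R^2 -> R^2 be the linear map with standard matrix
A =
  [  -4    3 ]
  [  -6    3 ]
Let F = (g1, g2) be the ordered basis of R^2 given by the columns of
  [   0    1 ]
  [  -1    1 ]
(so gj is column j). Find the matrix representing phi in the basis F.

Let P have columns g1, g2. Then [phi]_F = P^(-1) A P.
Here det P = 1, so P^(-1) is integer; computing A P first and then P^(-1)(A P) gives [[0, 2], [-3, -1]].

[[0, 2], [-3, -1]]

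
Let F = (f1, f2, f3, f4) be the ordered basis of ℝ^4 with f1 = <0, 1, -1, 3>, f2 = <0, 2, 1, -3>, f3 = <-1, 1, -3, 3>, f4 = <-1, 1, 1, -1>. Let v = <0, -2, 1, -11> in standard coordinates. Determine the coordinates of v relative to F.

[v]_F is the unique c with M c = v, where M has columns f1, ..., f4.
Gaussian elimination on [M | v] yields c = (-4, 1, 1, -1).
Check: -4f1 + f2 + f3 - f4 = <0, -2, 1, -11>.

<-4, 1, 1, -1>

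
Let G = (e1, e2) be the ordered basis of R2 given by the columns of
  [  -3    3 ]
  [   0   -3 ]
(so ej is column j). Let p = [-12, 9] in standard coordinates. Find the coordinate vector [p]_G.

We seek scalars with c_1 e1 + c_2 e2 = p; equivalently solve M c = p where the columns of M are e1, e2.
System: -3c_1 + 3c_2 = -12, 0c_1 - 3c_2 = 9; solving gives c_1 = 1, c_2 = -3.
Check: e1 - 3e2 = [-12, 9].

[1, -3]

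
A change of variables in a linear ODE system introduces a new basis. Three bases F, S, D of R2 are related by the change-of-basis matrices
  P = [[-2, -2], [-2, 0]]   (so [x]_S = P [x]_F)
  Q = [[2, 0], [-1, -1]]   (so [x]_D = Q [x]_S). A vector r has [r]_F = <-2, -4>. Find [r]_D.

Apply P to get S-coordinates <12, 4>, then Q to get D-coordinates.
The result is [r]_D = <24, -16>.

<24, -16>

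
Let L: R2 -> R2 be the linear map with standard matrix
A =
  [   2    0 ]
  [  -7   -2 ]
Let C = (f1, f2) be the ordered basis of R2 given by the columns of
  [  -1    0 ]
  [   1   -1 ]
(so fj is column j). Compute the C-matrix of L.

[[2, 0], [-3, -2]]

Let P have columns f1, f2. Then [L]_C = P^(-1) A P.
Here det P = 1, so P^(-1) is integer; computing A P first and then P^(-1)(A P) gives [[2, 0], [-3, -2]].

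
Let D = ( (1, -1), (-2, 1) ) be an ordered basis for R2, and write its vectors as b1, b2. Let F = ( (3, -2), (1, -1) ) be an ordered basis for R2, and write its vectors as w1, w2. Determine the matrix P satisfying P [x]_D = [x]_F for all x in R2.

Column j of P is [bj]_F, since P maps D-coordinates to F-coordinates.
Expressing b1 in F: b1 = 0·w1 + w2, so column 1 of P is (0, 1).
Doing the same for each bj gives P = [[0, -1], [1, 1]].

[[0, -1], [1, 1]]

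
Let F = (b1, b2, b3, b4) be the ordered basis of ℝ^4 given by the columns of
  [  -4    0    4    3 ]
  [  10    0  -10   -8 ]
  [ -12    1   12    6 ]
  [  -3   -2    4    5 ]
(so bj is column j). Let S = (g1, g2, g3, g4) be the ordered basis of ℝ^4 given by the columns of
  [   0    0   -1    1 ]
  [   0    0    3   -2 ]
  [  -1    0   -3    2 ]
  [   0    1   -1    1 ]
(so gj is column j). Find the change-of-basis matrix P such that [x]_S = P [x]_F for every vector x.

[[2, -1, -2, 2], [1, -2, 0, 2], [2, 0, -2, -2], [-2, 0, 2, 1]]

Column j of P is [bj]_S, since P maps F-coordinates to S-coordinates.
Expressing b1 in S: b1 = 2g1 + g2 + 2g3 - 2g4, so column 1 of P is [2, 1, 2, -2].
Doing the same for each bj gives P = [[2, -1, -2, 2], [1, -2, 0, 2], [2, 0, -2, -2], [-2, 0, 2, 1]].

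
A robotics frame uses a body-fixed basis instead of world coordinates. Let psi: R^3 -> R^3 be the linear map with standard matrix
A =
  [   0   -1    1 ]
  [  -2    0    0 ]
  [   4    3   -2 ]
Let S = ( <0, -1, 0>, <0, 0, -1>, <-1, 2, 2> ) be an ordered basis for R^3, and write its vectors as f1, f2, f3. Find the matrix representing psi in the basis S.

The j-th column of [psi]_S is [psi(fj)]_S.
psi(f1) = A f1 = <1, 0, -3> = -2f1 + f2 - f3, so column 1 is <-2, 1, -1>.
Repeating for f2, f3 and assembling the columns gives [[-2, 2, -2], [1, 0, 2], [-1, 1, 0]].

[[-2, 2, -2], [1, 0, 2], [-1, 1, 0]]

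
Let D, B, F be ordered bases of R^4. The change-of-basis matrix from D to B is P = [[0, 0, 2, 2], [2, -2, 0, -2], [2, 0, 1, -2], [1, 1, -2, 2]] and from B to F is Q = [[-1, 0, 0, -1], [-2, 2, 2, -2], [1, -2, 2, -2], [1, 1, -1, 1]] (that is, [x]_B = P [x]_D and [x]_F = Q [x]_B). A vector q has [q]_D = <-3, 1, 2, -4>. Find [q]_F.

<18, 44, 32, -22>

Apply P to get B-coordinates <-4, 0, 4, -14>, then Q to get F-coordinates.
The result is [q]_F = <18, 44, 32, -22>.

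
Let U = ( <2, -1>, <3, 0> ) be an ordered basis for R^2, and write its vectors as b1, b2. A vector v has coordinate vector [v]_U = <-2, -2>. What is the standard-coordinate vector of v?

<-10, 2>

By definition v = -2b1 - 2b2.
Summing componentwise gives <-10, 2>.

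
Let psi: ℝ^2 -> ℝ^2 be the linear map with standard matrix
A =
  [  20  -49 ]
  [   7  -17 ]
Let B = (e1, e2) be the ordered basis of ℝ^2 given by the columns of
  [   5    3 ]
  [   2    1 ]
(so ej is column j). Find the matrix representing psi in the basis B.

[[1, 1], [-1, 2]]

The j-th column of [psi]_B is [psi(ej)]_B.
psi(e1) = A e1 = [2, 1] = e1 - e2, so column 1 is [1, -1].
Repeating for e2 and assembling the columns gives [[1, 1], [-1, 2]].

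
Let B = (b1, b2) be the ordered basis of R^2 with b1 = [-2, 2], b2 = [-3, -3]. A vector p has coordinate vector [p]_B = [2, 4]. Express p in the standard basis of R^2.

The coordinates say p = 2b1 + 4b2; adding the scaled basis vectors gives [-16, -8].

[-16, -8]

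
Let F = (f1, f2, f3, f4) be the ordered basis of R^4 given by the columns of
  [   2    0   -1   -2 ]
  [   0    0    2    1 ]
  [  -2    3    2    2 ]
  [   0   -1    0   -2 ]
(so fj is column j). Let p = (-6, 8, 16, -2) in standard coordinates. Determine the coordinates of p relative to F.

Write p = c_1 f1 + ... + c_4 f4 and solve for the c_i.
Solving this 4x4 system gives c = (-1, 2, 4, 0).
Check: -f1 + 2f2 + 4f3 + 0·f4 = (-6, 8, 16, -2).

(-1, 2, 4, 0)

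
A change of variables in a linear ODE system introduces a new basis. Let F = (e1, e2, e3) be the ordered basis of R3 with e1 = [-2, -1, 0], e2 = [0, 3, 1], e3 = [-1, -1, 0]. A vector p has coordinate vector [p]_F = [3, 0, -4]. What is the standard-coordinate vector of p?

[-2, 1, 0]

The coordinates say p = 3e1 + 0·e2 - 4e3; adding the scaled basis vectors gives [-2, 1, 0].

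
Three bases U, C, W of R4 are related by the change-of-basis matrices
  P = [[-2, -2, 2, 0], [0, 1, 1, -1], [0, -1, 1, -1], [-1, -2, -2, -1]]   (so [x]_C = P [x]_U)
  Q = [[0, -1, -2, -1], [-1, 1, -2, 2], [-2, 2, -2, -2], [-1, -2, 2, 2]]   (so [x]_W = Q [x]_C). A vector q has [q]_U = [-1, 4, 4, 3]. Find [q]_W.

Apply P to get C-coordinates [2, 5, -3, -18], then Q to get W-coordinates.
The result is [q]_W = [19, -27, 48, -54].

[19, -27, 48, -54]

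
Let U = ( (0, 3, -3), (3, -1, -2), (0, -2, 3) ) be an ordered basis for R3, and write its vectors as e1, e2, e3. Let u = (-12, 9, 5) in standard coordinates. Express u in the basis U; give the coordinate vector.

[u]_U is the unique c with M c = u, where M has columns e1, ..., e3.
Gaussian elimination on [M | u] yields c = (3, -4, 2).
Check: 3e1 - 4e2 + 2e3 = (-12, 9, 5).

(3, -4, 2)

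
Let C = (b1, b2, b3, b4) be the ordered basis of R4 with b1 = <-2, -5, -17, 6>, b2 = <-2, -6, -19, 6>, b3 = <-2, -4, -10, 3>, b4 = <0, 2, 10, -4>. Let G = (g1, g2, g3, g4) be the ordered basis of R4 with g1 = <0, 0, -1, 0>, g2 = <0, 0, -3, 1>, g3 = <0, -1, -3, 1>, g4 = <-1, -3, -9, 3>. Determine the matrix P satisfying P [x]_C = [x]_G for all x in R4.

[[-1, 1, 1, 2], [1, 0, -1, -2], [-1, 0, -2, -2], [2, 2, 2, 0]]

Take x = bj: its C-coordinates are the j-th standard unit vector, so P e_j — column j of P — equals [bj]_G.
b1 = -g1 + g2 - g3 + 2g4, giving column 1 = <-1, 1, -1, 2>; repeating for each j gives P = [[-1, 1, 1, 2], [1, 0, -1, -2], [-1, 0, -2, -2], [2, 2, 2, 0]].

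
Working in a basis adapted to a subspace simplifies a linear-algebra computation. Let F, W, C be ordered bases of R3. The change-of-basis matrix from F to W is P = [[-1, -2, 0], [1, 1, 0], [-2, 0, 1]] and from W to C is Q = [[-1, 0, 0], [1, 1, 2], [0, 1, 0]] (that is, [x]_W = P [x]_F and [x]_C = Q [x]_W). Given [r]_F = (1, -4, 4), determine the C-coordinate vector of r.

First [r]_W = P [r]_F = (7, -3, 2).
Then [r]_C = Q [r]_W = (-7, 8, -3).

(-7, 8, -3)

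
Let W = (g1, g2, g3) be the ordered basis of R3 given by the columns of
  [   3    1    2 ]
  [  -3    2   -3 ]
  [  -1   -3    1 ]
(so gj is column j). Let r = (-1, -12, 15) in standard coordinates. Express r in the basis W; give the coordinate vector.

[r]_W is the unique c with M c = r, where M has columns g1, ..., g3.
Solving this 3x3 system gives c = (-2, -3, 4).
Check: -2g1 - 3g2 + 4g3 = (-1, -12, 15).

(-2, -3, 4)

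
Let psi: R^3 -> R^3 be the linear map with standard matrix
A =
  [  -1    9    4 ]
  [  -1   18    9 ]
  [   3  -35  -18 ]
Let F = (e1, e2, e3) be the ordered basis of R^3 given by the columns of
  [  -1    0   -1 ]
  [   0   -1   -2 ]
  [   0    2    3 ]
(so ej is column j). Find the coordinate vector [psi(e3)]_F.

Column 3 of [psi]_F is the F-coordinate vector of psi(e3).
In standard coordinates psi(e3) = A e3 = (-5, -8, 13).
Converting to F: (-5, -8, 13) = 2e1 + 2e2 + 3e3, so the coordinate vector is (2, 2, 3).

(2, 2, 3)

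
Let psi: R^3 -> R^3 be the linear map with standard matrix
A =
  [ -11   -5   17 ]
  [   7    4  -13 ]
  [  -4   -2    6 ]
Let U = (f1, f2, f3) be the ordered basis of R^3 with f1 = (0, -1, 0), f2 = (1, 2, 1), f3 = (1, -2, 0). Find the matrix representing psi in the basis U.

The j-th column of [psi]_U is [psi(fj)]_U.
psi(f1) = A f1 = (5, -4, 2) = 2f1 + 2f2 + 3f3, so column 1 is (2, 2, 3).
Repeating for f2, f3 and assembling the columns gives [[2, -2, 3], [2, -2, 0], [3, -2, -1]].

[[2, -2, 3], [2, -2, 0], [3, -2, -1]]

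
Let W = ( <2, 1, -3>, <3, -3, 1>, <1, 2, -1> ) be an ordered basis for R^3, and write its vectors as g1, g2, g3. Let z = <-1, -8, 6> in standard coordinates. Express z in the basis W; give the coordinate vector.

<-1, 1, -2>

Write z = c_1 g1 + ... + c_3 g3 and solve for the c_i.
Solving this 3x3 system gives c = (-1, 1, -2).
Check: -g1 + g2 - 2g3 = <-1, -8, 6>.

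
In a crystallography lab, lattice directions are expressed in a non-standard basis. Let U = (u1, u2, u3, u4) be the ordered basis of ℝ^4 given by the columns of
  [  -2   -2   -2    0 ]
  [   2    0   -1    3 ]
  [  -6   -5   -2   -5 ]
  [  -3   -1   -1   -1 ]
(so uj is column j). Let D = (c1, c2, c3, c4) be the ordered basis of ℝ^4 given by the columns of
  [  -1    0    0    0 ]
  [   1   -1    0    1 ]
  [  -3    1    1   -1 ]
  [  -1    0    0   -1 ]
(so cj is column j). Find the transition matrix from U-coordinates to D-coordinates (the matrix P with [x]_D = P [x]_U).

Take x = uj: its U-coordinates are the j-th standard unit vector, so P e_j — column j of P — equals [uj]_D.
u1 = 2c1 + c2 + 0·c3 + c4, giving column 1 = [2, 1, 0, 1]; repeating for each j gives P = [[2, 2, 2, 0], [1, 1, 2, -2], [0, -1, 1, -2], [1, -1, -1, 1]].

[[2, 2, 2, 0], [1, 1, 2, -2], [0, -1, 1, -2], [1, -1, -1, 1]]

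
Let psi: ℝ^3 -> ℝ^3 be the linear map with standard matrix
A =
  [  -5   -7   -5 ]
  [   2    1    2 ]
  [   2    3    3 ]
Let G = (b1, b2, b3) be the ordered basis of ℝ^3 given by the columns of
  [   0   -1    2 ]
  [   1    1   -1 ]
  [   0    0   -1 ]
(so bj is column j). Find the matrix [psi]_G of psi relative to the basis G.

With P the matrix whose columns are b1, ..., b3, [psi]_G = P^(-1) A P.
Column by column: psi(b1) = A b1 = <-7, 1, 3>; its G-coordinates <-3, 1, -3> give column 1.
Continuing for each basis vector yields [psi]_G = [[-3, -2, 1], [1, 0, 2], [-3, -1, 2]].

[[-3, -2, 1], [1, 0, 2], [-3, -1, 2]]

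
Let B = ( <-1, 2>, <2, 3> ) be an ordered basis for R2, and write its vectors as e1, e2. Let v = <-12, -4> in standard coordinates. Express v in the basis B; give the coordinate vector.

Write v = c_1 e1 + c_2 e2 and solve for the c_i.
System: -c_1 + 2c_2 = -12, 2c_1 + 3c_2 = -4; solving gives c_1 = 4, c_2 = -4.
Check: 4e1 - 4e2 = <-12, -4>.

<4, -4>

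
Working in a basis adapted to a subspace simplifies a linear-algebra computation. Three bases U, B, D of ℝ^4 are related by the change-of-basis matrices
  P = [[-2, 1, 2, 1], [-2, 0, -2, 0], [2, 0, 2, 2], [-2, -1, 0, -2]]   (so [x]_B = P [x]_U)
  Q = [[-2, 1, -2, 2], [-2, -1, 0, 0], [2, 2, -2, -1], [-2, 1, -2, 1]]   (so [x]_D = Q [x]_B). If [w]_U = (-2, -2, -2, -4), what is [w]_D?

Composing the changes, [w]_D = Q P [w]_U.
Q P = [[-6, -4, -10, -10], [6, -2, -2, -2], [-10, 3, -4, 0], [-4, -3, -10, -8]]; applying this to (-2, -2, -2, -4) gives (80, 4, 22, 66).

(80, 4, 22, 66)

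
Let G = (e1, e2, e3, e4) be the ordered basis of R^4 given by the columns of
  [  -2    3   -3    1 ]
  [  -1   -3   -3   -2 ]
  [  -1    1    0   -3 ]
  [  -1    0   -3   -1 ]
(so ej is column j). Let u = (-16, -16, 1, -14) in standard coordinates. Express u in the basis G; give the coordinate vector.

(3, 1, 4, -1)

We seek scalars with c_1 e1 + ... + c_4 e4 = u; equivalently solve M c = u where the columns of M are e1, ..., e4.
Gaussian elimination on [M | u] yields c = (3, 1, 4, -1).
Check: 3e1 + e2 + 4e3 - e4 = (-16, -16, 1, -14).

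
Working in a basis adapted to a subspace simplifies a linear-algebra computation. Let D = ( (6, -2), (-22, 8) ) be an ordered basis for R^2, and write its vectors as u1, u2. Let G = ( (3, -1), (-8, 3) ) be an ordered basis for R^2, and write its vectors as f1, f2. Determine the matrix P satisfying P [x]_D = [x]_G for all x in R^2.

[[2, -2], [0, 2]]

Take x = uj: its D-coordinates are the j-th standard unit vector, so P e_j — column j of P — equals [uj]_G.
u1 = 2f1 + 0·f2, giving column 1 = (2, 0); repeating for each j gives P = [[2, -2], [0, 2]].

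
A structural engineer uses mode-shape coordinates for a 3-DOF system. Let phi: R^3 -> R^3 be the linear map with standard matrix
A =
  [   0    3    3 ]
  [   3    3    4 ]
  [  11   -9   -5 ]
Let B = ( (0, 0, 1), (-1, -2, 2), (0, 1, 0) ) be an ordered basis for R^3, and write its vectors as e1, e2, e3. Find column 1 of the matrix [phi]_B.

(1, -3, -2)

Column 1 of [phi]_B is the B-coordinate vector of phi(e1).
In standard coordinates phi(e1) = A e1 = (3, 4, -5).
Converting to B: (3, 4, -5) = e1 - 3e2 - 2e3, so the coordinate vector is (1, -3, -2).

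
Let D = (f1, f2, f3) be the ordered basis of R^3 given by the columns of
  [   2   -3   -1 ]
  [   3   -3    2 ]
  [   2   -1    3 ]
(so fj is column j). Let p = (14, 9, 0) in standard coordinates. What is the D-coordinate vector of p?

[p]_D is the unique c with M c = p, where M has columns f1, ..., f3.
Solving this 3x3 system gives c = (4, -1, -3).
Check: 4f1 - f2 - 3f3 = (14, 9, 0).

(4, -1, -3)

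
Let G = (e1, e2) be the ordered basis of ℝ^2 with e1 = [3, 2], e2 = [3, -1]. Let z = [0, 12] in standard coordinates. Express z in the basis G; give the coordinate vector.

[4, -4]

[z]_G is the unique c with M c = z, where M has columns e1, e2.
System: 3c_1 + 3c_2 = 0, 2c_1 - c_2 = 12; solving gives c_1 = 4, c_2 = -4.
Check: 4e1 - 4e2 = [0, 12].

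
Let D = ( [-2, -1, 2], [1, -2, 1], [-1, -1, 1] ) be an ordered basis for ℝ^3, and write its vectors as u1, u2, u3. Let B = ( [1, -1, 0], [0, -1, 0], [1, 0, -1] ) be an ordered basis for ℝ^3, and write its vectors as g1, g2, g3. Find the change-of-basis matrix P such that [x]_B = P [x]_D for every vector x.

[[0, 2, 0], [1, 0, 1], [-2, -1, -1]]

Column j of P is [uj]_B, since P maps D-coordinates to B-coordinates.
Expressing u1 in B: u1 = 0·g1 + g2 - 2g3, so column 1 of P is [0, 1, -2].
Doing the same for each uj gives P = [[0, 2, 0], [1, 0, 1], [-2, -1, -1]].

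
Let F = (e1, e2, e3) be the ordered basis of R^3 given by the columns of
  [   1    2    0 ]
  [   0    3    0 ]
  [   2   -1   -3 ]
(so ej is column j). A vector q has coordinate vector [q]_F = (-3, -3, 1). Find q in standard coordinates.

The coordinates say q = -3e1 - 3e2 + e3; adding the scaled basis vectors gives (-9, -9, -6).

(-9, -9, -6)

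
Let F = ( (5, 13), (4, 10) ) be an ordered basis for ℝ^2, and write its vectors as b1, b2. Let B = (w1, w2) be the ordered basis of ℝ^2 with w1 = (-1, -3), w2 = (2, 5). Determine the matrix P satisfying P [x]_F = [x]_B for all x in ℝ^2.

[[-1, 0], [2, 2]]

Take x = bj: its F-coordinates are the j-th standard unit vector, so P e_j — column j of P — equals [bj]_B.
b1 = -w1 + 2w2, giving column 1 = (-1, 2); repeating for each j gives P = [[-1, 0], [2, 2]].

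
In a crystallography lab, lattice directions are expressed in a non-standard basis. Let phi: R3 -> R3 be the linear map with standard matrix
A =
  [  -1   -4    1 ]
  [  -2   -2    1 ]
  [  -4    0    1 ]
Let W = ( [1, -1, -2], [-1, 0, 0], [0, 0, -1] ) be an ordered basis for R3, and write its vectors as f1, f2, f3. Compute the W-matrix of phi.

[[2, -2, 1], [1, -3, 2], [2, 0, -1]]

Let P have columns f1, ..., f3. Then [phi]_W = P^(-1) A P.
Here det P = 1, so P^(-1) is integer; computing A P first and then P^(-1)(A P) gives [[2, -2, 1], [1, -3, 2], [2, 0, -1]].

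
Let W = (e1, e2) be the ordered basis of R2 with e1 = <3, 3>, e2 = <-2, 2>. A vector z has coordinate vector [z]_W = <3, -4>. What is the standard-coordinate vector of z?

<17, 1>

By definition z = 3e1 - 4e2.
Summing componentwise gives <17, 1>.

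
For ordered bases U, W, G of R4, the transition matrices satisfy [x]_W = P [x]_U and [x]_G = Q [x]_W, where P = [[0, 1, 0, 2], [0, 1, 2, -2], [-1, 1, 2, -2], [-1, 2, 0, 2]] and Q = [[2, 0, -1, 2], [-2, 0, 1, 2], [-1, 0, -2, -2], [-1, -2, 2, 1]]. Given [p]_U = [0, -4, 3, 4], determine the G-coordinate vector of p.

Composing the changes, [p]_G = Q P [p]_U.
Q P = [[-1, 5, -2, 10], [-3, 3, 2, -2], [4, -7, -4, -2], [-3, 1, 0, 0]]; applying this to [0, -4, 3, 4] gives [14, -14, 8, -4].

[14, -14, 8, -4]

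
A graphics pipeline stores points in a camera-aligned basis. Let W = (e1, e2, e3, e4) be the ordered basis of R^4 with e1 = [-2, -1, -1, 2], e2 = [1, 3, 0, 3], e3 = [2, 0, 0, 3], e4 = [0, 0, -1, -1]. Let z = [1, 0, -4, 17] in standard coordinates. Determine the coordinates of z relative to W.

[3, 1, 3, 1]

Write z = c_1 e1 + ... + c_4 e4 and solve for the c_i.
Row-reducing the augmented matrix [M | z] gives c = (3, 1, 3, 1).
Check: 3e1 + e2 + 3e3 + e4 = [1, 0, -4, 17].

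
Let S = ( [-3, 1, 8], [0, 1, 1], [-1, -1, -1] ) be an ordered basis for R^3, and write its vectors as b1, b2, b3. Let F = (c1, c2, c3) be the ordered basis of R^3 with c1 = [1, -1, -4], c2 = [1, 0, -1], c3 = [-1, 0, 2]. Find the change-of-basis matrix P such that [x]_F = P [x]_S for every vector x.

Take x = bj: its S-coordinates are the j-th standard unit vector, so P e_j — column j of P — equals [bj]_F.
b1 = -c1 + 0·c2 + 2c3, giving column 1 = [-1, 0, 2]; repeating for each j gives P = [[-1, -1, 1], [0, -1, -1], [2, -2, 1]].

[[-1, -1, 1], [0, -1, -1], [2, -2, 1]]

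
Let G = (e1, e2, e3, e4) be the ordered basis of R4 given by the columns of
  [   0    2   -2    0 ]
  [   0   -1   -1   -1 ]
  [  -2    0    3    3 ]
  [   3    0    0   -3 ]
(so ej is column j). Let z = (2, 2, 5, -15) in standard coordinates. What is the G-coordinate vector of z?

[z]_G is the unique c with M c = z, where M has columns e1, ..., e4.
Solving this 4x4 system gives c = (-4, -1, -2, 1).
Check: -4e1 - e2 - 2e3 + e4 = (2, 2, 5, -15).

(-4, -1, -2, 1)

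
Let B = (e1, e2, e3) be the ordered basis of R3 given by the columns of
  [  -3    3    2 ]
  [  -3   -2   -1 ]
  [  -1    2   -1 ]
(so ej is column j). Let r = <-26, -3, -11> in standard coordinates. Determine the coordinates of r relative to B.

<4, -4, -1>

We seek scalars with c_1 e1 + ... + c_3 e3 = r; equivalently solve M c = r where the columns of M are e1, ..., e3.
Row-reducing the augmented matrix [M | r] gives c = (4, -4, -1).
Check: 4e1 - 4e2 - e3 = <-26, -3, -11>.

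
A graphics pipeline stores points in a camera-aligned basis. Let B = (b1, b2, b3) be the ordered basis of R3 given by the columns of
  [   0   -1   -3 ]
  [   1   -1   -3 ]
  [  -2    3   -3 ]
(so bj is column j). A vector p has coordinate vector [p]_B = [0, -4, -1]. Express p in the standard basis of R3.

p = M [p]_B, where M has columns b1, ..., b3.
Carrying out the matrix-vector product, p = [7, 7, -9].

[7, 7, -9]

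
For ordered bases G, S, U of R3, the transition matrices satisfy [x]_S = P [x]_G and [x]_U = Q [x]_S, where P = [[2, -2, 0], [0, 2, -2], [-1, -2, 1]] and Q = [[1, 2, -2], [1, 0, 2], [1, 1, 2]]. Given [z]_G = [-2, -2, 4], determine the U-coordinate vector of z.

[-44, 20, 8]

Composing the changes, [z]_U = Q P [z]_G.
Q P = [[4, 6, -6], [0, -6, 2], [0, -4, 0]]; applying this to [-2, -2, 4] gives [-44, 20, 8].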